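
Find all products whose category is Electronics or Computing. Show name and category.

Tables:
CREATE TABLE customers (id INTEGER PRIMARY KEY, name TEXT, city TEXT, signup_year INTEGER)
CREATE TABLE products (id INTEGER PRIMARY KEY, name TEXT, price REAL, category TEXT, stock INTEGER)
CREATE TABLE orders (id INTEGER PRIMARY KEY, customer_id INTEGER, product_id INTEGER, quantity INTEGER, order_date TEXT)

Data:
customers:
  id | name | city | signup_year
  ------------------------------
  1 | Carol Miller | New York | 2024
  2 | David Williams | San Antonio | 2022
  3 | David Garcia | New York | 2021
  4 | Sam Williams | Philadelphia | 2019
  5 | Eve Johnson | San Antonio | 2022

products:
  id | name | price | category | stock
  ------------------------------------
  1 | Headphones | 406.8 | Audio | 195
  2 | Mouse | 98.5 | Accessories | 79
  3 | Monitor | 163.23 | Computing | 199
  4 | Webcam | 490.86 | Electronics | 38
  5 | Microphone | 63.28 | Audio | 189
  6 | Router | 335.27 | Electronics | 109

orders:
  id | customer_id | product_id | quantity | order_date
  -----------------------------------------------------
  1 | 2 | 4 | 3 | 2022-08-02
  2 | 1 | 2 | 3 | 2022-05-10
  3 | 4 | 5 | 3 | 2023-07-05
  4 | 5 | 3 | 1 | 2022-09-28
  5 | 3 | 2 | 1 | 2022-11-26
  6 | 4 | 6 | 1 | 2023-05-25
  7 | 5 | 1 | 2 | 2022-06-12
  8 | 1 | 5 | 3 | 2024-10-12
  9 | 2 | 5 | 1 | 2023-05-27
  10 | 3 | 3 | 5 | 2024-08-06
SELECT name, category FROM products WHERE category IN ('Electronics', 'Computing')

Execution result:
name | category
Monitor | Computing
Webcam | Electronics
Router | Electronics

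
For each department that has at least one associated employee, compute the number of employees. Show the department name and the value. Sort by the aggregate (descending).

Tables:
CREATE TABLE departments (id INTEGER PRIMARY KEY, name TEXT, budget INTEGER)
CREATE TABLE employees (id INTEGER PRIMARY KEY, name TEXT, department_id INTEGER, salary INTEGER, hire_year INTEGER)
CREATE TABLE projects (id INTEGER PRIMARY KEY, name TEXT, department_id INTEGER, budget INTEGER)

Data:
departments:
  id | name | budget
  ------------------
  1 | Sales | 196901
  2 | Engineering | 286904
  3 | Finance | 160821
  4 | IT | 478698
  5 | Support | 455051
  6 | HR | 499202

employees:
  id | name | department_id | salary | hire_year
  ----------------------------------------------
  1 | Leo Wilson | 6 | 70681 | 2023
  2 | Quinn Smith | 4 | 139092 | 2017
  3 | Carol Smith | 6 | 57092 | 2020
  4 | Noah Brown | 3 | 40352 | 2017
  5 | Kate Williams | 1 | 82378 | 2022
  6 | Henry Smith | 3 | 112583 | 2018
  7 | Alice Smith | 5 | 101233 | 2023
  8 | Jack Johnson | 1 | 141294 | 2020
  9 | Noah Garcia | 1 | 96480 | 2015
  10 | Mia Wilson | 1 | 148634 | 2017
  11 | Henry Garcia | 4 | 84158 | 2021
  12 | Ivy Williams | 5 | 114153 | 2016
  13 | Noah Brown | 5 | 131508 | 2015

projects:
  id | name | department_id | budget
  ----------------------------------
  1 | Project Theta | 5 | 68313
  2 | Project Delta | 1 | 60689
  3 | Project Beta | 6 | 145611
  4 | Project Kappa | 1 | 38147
SELECT p.name, COUNT(*) AS n FROM employees c JOIN departments p ON c.department_id = p.id GROUP BY p.id, p.name ORDER BY n DESC

Execution result:
name | n
Sales | 4
Support | 3
Finance | 2
IT | 2
HR | 2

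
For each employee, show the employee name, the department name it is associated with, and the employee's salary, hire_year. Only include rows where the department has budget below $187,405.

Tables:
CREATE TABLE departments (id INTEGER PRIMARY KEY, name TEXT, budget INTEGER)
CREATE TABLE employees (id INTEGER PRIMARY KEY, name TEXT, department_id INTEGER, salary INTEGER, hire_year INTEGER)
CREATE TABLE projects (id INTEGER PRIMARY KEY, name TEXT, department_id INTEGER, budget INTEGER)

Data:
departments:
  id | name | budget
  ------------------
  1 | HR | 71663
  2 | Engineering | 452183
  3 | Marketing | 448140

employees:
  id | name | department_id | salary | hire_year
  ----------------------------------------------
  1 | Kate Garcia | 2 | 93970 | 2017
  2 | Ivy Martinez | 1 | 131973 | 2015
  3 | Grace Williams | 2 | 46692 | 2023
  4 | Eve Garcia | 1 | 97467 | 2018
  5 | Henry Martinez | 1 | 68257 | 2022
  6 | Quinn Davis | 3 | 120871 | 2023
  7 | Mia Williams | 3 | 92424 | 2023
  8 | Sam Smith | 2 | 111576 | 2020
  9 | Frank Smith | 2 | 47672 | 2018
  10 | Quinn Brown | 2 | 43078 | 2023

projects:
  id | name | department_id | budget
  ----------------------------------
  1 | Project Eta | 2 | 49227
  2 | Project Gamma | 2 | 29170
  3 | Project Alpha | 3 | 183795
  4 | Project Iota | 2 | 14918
SELECT c.name, p.name AS department, c.salary, c.hire_year FROM employees c JOIN departments p ON c.department_id = p.id WHERE p.budget < 187405

Execution result:
name | department | salary | hire_year
Ivy Martinez | HR | 131973 | 2015
Eve Garcia | HR | 97467 | 2018
Henry Martinez | HR | 68257 | 2022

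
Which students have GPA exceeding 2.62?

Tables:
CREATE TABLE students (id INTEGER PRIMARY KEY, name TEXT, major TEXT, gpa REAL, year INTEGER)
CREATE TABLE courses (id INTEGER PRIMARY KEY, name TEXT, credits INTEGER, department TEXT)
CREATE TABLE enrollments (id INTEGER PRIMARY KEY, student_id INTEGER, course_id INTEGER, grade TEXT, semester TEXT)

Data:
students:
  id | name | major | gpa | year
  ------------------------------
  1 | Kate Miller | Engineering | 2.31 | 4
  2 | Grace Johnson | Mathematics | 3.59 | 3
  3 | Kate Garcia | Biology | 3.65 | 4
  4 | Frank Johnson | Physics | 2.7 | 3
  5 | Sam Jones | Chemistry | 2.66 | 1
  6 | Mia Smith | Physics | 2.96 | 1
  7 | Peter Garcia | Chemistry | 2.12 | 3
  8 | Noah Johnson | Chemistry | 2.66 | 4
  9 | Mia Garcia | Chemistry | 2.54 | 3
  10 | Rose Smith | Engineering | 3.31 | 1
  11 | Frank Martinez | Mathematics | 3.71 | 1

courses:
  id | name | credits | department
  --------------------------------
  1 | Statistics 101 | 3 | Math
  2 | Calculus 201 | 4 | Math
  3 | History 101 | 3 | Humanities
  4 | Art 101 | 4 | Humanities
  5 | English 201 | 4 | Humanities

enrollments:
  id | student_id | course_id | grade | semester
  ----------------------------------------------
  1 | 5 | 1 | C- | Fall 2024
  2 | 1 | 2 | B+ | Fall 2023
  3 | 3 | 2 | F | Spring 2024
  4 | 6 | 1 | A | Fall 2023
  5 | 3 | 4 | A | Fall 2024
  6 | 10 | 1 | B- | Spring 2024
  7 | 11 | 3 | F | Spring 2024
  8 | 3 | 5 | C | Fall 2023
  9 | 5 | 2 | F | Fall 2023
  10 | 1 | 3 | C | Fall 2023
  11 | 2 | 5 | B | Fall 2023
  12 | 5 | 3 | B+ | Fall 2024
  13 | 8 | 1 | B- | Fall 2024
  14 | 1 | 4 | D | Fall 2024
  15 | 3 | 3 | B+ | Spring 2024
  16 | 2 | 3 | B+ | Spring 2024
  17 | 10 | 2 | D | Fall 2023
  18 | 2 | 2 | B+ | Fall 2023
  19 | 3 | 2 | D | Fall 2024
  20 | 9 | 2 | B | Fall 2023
SELECT name, gpa FROM students WHERE gpa > 2.62

Execution result:
name | gpa
Grace Johnson | 3.59
Kate Garcia | 3.65
Frank Johnson | 2.70
Sam Jones | 2.66
Mia Smith | 2.96
Noah Johnson | 2.66
Rose Smith | 3.31
Frank Martinez | 3.71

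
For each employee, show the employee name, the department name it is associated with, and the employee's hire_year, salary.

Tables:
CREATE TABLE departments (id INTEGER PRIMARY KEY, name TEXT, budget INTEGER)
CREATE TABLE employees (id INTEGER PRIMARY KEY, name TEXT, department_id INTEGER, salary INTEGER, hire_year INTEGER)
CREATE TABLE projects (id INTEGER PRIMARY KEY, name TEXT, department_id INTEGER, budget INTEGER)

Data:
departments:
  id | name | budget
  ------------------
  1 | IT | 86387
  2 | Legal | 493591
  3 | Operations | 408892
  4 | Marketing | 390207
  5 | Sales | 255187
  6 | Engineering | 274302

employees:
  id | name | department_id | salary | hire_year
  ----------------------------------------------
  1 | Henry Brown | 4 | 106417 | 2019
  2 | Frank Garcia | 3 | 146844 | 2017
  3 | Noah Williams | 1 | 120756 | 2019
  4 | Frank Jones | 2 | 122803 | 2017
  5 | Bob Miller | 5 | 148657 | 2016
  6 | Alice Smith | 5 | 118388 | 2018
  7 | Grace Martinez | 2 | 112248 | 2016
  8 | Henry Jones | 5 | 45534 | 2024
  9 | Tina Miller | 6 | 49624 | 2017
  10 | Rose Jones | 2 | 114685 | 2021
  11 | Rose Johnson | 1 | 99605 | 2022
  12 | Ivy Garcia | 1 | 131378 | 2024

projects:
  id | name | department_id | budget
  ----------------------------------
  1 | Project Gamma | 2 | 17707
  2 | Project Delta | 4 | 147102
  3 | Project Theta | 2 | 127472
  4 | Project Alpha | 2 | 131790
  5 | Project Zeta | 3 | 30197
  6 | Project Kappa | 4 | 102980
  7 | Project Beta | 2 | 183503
SELECT c.name, p.name AS department, c.hire_year, c.salary FROM employees c JOIN departments p ON c.department_id = p.id

Execution result:
name | department | hire_year | salary
Henry Brown | Marketing | 2019 | 106417
Frank Garcia | Operations | 2017 | 146844
Noah Williams | IT | 2019 | 120756
Frank Jones | Legal | 2017 | 122803
Bob Miller | Sales | 2016 | 148657
Alice Smith | Sales | 2018 | 118388
Grace Martinez | Legal | 2016 | 112248
Henry Jones | Sales | 2024 | 45534
Tina Miller | Engineering | 2017 | 49624
Rose Jones | Legal | 2021 | 114685
Rose Johnson | IT | 2022 | 99605
Ivy Garcia | IT | 2024 | 131378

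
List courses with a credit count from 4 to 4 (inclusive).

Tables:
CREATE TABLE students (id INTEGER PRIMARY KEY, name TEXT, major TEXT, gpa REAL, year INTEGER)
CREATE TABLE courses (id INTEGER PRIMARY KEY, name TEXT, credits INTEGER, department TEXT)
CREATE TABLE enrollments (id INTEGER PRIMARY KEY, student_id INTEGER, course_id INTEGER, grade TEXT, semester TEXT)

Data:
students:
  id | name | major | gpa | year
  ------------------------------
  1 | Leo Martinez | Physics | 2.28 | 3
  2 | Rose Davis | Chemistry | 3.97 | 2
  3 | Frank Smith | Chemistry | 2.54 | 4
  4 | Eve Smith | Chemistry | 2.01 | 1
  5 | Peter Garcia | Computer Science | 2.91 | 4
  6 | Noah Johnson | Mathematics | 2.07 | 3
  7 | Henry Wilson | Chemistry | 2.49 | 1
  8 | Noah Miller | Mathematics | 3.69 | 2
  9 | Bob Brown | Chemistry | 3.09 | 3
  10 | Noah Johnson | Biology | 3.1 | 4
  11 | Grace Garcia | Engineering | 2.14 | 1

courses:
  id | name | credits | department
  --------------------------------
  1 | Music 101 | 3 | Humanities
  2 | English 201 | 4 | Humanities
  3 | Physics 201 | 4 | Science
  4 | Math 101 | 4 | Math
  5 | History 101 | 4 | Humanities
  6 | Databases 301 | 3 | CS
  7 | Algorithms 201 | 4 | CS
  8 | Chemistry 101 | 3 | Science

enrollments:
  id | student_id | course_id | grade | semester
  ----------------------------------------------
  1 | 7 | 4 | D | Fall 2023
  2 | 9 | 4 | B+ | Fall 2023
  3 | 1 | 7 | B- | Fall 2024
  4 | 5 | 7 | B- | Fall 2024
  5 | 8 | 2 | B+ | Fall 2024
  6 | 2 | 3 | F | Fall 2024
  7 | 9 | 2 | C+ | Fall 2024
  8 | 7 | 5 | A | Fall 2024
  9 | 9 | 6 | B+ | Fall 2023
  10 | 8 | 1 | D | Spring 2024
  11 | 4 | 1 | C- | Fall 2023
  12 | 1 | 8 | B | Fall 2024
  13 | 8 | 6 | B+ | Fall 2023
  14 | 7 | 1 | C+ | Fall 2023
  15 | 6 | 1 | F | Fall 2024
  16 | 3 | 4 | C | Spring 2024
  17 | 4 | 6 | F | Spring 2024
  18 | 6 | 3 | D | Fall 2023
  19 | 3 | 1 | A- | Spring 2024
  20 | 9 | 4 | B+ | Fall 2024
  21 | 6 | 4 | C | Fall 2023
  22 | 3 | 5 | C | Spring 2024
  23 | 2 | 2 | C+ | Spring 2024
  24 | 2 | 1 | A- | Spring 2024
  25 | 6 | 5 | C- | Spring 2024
SELECT name, credits FROM courses WHERE credits BETWEEN 4 AND 4

Execution result:
name | credits
English 201 | 4
Physics 201 | 4
Math 101 | 4
History 101 | 4
Algorithms 201 | 4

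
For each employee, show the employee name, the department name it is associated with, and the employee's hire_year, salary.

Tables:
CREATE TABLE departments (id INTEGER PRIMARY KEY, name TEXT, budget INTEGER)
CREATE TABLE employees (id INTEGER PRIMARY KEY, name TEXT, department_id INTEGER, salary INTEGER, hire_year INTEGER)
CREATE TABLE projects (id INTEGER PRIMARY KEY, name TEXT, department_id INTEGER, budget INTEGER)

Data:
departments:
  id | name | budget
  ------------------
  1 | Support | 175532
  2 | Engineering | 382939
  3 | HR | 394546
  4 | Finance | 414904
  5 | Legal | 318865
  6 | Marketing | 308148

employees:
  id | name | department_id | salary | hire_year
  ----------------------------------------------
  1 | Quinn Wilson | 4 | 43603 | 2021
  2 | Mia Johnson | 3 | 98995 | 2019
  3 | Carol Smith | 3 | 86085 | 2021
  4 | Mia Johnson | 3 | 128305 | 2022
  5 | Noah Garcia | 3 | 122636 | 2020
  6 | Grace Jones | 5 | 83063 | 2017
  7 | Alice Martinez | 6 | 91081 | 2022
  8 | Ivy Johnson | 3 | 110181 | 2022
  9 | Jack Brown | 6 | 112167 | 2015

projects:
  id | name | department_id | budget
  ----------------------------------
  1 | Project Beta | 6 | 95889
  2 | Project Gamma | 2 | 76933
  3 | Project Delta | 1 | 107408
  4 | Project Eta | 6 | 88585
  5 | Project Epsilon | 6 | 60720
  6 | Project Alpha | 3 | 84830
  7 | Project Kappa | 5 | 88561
SELECT c.name, p.name AS department, c.hire_year, c.salary FROM employees c JOIN departments p ON c.department_id = p.id

Execution result:
name | department | hire_year | salary
Quinn Wilson | Finance | 2021 | 43603
Mia Johnson | HR | 2019 | 98995
Carol Smith | HR | 2021 | 86085
Mia Johnson | HR | 2022 | 128305
Noah Garcia | HR | 2020 | 122636
Grace Jones | Legal | 2017 | 83063
Alice Martinez | Marketing | 2022 | 91081
Ivy Johnson | HR | 2022 | 110181
Jack Brown | Marketing | 2015 | 112167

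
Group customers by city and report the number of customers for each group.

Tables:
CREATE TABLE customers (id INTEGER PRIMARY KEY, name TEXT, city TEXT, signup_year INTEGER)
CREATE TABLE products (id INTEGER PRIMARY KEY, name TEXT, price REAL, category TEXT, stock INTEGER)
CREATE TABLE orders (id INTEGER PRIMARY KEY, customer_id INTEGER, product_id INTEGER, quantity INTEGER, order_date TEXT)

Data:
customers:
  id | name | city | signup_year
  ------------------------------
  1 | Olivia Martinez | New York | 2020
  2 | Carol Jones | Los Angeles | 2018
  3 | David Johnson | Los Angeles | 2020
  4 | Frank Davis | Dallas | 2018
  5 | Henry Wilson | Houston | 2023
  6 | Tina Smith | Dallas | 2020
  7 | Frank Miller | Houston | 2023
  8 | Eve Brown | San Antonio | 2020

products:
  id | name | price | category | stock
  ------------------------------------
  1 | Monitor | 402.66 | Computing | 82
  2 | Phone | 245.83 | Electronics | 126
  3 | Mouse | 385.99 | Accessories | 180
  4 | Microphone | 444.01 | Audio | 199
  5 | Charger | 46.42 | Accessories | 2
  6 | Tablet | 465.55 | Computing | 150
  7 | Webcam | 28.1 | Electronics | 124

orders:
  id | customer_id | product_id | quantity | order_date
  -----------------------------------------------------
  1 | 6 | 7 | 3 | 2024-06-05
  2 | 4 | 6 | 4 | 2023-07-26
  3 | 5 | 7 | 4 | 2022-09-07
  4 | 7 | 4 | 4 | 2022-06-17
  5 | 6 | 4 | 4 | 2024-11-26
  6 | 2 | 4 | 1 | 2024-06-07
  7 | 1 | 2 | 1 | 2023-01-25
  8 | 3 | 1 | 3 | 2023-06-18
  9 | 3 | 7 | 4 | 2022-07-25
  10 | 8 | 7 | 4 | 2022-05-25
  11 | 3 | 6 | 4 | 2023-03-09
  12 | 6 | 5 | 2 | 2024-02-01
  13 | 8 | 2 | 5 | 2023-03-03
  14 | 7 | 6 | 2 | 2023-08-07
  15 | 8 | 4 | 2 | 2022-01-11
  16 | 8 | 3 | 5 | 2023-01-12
SELECT city, COUNT(*) AS n FROM customers GROUP BY city

Execution result:
city | n
Dallas | 2
Houston | 2
Los Angeles | 2
New York | 1
San Antonio | 1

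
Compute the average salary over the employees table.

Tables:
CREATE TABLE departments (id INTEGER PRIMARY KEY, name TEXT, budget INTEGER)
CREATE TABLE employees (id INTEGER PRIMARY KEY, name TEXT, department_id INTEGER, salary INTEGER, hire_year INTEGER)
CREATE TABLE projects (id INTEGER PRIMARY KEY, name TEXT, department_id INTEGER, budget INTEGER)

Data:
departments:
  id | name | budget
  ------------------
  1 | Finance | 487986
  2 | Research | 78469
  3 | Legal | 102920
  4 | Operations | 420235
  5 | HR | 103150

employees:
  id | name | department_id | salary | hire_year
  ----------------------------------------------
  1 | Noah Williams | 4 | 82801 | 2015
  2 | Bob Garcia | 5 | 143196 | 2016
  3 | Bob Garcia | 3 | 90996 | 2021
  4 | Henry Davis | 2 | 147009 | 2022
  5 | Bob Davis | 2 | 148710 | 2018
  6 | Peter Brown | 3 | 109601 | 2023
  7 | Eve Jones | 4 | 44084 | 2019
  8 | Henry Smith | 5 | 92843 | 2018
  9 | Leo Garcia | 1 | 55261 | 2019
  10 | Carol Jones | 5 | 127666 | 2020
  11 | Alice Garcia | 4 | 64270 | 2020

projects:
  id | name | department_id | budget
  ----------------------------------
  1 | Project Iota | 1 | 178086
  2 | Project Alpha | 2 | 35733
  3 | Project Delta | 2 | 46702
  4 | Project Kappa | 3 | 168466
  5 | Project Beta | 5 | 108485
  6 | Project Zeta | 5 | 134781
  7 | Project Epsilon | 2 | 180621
SELECT AVG(salary) FROM employees

Execution result:
100585.18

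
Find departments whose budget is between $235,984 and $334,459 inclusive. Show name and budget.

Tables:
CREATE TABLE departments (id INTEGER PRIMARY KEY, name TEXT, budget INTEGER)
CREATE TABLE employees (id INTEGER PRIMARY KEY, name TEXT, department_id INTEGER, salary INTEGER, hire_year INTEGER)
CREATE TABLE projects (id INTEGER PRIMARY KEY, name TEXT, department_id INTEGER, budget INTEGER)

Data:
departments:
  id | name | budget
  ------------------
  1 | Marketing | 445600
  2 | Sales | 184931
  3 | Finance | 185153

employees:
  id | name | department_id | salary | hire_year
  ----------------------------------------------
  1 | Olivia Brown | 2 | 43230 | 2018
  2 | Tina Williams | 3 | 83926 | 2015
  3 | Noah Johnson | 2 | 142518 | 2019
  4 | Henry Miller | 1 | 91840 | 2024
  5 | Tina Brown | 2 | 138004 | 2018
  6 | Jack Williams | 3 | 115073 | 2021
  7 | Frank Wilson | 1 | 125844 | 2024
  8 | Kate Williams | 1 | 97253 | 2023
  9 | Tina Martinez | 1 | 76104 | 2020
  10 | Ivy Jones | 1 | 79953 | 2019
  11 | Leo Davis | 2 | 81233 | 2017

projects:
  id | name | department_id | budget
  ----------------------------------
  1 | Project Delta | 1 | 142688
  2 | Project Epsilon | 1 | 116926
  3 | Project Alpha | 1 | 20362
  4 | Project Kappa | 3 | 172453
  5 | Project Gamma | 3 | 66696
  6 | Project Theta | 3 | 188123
SELECT name, budget FROM departments WHERE budget BETWEEN 235984 AND 334459

Execution result:
(no rows)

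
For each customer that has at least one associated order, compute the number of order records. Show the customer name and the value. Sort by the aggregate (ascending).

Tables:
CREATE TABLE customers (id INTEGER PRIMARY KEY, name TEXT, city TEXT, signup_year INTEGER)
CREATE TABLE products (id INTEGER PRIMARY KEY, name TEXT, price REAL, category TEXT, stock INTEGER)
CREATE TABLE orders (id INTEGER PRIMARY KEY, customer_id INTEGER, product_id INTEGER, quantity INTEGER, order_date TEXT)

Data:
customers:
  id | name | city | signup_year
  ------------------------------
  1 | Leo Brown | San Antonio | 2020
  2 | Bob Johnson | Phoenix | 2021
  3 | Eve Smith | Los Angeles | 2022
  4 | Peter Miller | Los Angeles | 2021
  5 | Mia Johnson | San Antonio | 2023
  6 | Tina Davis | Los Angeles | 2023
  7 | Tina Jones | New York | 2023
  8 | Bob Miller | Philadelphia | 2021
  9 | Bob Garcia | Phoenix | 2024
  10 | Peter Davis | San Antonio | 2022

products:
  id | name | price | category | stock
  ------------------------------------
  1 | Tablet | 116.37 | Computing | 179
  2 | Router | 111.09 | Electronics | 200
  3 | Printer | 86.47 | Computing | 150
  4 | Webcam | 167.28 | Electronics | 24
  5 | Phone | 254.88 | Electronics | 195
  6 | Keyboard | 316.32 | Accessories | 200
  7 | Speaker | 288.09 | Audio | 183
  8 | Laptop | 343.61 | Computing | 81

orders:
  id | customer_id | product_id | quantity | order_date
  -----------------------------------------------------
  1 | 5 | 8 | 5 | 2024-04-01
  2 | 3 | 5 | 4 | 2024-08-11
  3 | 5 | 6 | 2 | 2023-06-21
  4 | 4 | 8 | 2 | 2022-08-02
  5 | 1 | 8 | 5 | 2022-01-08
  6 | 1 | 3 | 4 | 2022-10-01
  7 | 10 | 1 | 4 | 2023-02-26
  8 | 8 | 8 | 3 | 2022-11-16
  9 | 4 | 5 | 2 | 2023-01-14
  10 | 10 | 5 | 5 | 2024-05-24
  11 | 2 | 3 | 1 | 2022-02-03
SELECT p.name, COUNT(*) AS n FROM orders c JOIN customers p ON c.customer_id = p.id GROUP BY p.id, p.name ORDER BY n ASC

Execution result:
name | n
Bob Johnson | 1
Eve Smith | 1
Bob Miller | 1
Leo Brown | 2
Peter Miller | 2
Mia Johnson | 2
Peter Davis | 2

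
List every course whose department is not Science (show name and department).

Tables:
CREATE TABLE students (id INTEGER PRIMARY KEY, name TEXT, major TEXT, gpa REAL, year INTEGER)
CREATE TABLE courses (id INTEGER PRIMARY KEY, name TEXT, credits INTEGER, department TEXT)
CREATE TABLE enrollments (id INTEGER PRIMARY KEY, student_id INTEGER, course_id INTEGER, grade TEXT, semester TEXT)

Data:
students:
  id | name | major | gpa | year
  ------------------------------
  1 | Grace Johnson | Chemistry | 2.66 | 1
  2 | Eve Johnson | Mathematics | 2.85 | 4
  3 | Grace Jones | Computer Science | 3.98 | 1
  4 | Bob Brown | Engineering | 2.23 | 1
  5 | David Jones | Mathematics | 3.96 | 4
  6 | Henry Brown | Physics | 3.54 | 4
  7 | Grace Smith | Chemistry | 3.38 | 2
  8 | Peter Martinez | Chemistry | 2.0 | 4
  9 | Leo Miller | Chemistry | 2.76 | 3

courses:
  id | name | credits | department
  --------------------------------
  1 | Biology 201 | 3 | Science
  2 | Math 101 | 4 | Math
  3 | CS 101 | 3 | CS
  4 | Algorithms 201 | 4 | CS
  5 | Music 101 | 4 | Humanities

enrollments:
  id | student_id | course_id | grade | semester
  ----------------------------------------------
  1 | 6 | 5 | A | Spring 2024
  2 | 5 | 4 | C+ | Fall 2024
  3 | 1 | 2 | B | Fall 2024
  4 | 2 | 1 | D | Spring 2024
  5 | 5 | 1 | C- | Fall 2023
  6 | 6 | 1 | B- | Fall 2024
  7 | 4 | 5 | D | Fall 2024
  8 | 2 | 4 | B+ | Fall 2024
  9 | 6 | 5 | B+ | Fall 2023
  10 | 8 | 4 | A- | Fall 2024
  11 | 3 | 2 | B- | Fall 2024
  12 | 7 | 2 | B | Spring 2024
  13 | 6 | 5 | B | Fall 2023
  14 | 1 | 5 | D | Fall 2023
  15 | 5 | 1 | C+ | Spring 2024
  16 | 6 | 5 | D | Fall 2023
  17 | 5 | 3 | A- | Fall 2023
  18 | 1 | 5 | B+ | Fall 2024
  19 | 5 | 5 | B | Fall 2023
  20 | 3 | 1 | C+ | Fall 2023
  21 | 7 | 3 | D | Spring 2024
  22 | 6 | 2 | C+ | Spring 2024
SELECT name, department FROM courses WHERE department <> 'Science'

Execution result:
name | department
Math 101 | Math
CS 101 | CS
Algorithms 201 | CS
Music 101 | Humanities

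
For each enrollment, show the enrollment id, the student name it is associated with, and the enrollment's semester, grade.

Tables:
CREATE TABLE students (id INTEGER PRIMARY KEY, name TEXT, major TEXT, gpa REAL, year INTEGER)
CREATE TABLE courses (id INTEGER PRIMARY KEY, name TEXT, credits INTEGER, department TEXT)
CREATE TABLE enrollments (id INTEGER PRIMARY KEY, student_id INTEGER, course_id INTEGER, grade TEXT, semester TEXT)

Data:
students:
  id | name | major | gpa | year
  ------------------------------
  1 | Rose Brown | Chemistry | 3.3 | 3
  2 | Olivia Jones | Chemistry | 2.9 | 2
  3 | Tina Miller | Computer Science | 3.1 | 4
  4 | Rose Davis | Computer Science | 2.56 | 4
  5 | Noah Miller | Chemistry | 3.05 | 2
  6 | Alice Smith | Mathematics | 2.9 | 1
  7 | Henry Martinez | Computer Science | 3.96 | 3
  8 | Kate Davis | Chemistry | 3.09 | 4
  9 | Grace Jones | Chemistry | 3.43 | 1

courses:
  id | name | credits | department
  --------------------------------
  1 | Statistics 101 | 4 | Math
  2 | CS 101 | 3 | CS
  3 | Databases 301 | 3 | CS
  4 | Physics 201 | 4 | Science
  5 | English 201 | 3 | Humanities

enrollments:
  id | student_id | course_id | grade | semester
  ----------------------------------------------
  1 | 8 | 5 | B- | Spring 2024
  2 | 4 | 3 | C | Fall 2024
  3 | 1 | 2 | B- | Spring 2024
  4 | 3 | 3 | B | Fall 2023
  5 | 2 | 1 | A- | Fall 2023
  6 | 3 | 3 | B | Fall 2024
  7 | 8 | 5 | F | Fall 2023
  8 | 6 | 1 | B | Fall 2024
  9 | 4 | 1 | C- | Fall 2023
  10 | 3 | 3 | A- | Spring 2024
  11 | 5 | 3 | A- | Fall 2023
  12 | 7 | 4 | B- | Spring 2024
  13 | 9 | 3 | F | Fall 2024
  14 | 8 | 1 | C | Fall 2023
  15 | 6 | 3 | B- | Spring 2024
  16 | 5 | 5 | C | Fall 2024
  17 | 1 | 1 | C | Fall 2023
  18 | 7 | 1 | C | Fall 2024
SELECT c.id, p.name AS student, c.semester, c.grade FROM enrollments c JOIN students p ON c.student_id = p.id

Execution result:
id | student | semester | grade
1 | Kate Davis | Spring 2024 | B-
2 | Rose Davis | Fall 2024 | C
3 | Rose Brown | Spring 2024 | B-
4 | Tina Miller | Fall 2023 | B
5 | Olivia Jones | Fall 2023 | A-
6 | Tina Miller | Fall 2024 | B
7 | Kate Davis | Fall 2023 | F
8 | Alice Smith | Fall 2024 | B
9 | Rose Davis | Fall 2023 | C-
10 | Tina Miller | Spring 2024 | A-
11 | Noah Miller | Fall 2023 | A-
12 | Henry Martinez | Spring 2024 | B-
13 | Grace Jones | Fall 2024 | F
14 | Kate Davis | Fall 2023 | C
15 | Alice Smith | Spring 2024 | B-
16 | Noah Miller | Fall 2024 | C
17 | Rose Brown | Fall 2023 | C
18 | Henry Martinez | Fall 2024 | C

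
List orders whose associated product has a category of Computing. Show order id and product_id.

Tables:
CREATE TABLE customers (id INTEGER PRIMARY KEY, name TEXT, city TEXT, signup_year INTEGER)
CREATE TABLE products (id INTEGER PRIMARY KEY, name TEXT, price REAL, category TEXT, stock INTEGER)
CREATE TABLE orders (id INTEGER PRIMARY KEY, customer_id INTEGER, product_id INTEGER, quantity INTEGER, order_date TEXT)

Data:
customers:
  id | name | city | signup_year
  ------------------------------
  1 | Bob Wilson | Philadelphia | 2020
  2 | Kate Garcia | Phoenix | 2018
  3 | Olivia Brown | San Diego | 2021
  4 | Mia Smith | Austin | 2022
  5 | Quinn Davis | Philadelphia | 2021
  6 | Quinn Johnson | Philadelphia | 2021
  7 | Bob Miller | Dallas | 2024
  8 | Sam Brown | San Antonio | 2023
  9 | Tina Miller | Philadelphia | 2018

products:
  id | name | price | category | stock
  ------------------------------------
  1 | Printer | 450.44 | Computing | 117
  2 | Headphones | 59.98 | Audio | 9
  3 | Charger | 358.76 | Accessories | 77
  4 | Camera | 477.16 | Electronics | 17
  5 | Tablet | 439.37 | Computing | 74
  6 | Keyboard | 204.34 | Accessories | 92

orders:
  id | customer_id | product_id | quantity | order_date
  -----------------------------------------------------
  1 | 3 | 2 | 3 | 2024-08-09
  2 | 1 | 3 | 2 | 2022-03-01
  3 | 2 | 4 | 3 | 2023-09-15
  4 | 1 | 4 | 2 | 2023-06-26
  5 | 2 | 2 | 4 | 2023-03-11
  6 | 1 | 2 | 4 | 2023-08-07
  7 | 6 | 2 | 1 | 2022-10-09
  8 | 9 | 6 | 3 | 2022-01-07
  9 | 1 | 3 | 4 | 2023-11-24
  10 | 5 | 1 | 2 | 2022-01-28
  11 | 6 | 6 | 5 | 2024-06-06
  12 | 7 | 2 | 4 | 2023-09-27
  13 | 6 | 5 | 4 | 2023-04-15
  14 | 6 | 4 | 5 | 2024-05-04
SELECT id, product_id FROM orders WHERE product_id IN (SELECT id FROM products WHERE category = 'Computing')

Execution result:
id | product_id
10 | 1
13 | 5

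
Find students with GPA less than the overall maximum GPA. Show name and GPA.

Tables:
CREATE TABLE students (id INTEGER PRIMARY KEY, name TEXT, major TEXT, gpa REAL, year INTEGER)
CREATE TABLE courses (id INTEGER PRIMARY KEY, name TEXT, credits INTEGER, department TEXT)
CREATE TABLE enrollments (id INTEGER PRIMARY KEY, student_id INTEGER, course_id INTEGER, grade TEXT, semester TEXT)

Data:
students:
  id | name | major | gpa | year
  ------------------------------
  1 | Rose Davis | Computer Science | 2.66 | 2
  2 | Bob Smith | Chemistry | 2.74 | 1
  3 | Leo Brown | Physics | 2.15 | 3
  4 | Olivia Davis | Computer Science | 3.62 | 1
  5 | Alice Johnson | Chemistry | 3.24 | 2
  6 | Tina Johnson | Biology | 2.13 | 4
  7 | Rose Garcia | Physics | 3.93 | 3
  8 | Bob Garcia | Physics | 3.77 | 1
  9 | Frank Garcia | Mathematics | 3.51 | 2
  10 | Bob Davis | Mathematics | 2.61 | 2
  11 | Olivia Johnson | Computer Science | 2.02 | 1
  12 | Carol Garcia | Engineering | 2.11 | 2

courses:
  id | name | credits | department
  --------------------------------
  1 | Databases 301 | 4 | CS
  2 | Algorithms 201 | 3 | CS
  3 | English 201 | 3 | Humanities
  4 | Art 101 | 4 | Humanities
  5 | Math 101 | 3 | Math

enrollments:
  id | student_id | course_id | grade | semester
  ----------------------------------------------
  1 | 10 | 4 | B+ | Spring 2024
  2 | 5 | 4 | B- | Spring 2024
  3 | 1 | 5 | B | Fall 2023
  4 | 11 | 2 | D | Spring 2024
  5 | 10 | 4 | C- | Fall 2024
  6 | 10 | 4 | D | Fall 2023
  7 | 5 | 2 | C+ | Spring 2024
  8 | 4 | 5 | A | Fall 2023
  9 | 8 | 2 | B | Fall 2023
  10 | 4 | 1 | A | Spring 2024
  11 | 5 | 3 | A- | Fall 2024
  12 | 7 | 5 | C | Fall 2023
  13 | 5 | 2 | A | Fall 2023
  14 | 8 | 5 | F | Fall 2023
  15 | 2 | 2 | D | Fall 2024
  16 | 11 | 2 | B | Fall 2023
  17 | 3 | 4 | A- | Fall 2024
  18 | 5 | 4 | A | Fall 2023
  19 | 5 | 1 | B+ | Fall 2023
SELECT name, gpa FROM students WHERE gpa < (SELECT MAX(gpa) FROM students)

Execution result:
name | gpa
Rose Davis | 2.66
Bob Smith | 2.74
Leo Brown | 2.15
Olivia Davis | 3.62
Alice Johnson | 3.24
Tina Johnson | 2.13
Bob Garcia | 3.77
Frank Garcia | 3.51
Bob Davis | 2.61
Olivia Johnson | 2.02
Carol Garcia | 2.11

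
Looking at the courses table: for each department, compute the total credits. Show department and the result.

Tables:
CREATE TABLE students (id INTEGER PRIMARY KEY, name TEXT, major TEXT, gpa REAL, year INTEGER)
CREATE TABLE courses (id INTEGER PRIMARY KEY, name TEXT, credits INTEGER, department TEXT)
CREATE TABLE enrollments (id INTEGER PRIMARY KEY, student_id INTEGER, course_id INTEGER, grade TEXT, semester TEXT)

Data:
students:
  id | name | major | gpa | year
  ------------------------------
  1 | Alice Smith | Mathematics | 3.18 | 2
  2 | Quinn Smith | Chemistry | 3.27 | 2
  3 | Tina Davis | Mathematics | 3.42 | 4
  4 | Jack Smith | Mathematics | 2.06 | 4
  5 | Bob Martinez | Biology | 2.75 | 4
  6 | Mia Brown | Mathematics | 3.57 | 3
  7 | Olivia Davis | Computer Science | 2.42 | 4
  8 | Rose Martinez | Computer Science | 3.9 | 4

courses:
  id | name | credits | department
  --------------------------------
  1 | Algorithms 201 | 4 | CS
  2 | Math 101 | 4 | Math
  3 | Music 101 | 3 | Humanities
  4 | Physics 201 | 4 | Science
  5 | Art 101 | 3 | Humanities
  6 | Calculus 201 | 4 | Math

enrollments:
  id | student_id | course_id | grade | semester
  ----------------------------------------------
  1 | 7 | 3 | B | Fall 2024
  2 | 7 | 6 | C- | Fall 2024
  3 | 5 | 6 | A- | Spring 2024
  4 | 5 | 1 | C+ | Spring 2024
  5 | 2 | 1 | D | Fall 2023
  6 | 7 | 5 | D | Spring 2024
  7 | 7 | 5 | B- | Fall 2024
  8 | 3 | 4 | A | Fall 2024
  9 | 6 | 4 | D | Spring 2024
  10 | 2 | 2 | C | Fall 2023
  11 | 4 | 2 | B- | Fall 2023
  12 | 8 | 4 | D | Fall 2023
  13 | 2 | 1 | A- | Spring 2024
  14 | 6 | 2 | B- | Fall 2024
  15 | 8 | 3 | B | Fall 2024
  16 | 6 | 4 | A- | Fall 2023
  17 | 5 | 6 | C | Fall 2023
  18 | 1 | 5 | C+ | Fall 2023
SELECT department, SUM(credits) AS sum_credits FROM courses GROUP BY department

Execution result:
department | sum_credits
CS | 4
Humanities | 6
Math | 8
Science | 4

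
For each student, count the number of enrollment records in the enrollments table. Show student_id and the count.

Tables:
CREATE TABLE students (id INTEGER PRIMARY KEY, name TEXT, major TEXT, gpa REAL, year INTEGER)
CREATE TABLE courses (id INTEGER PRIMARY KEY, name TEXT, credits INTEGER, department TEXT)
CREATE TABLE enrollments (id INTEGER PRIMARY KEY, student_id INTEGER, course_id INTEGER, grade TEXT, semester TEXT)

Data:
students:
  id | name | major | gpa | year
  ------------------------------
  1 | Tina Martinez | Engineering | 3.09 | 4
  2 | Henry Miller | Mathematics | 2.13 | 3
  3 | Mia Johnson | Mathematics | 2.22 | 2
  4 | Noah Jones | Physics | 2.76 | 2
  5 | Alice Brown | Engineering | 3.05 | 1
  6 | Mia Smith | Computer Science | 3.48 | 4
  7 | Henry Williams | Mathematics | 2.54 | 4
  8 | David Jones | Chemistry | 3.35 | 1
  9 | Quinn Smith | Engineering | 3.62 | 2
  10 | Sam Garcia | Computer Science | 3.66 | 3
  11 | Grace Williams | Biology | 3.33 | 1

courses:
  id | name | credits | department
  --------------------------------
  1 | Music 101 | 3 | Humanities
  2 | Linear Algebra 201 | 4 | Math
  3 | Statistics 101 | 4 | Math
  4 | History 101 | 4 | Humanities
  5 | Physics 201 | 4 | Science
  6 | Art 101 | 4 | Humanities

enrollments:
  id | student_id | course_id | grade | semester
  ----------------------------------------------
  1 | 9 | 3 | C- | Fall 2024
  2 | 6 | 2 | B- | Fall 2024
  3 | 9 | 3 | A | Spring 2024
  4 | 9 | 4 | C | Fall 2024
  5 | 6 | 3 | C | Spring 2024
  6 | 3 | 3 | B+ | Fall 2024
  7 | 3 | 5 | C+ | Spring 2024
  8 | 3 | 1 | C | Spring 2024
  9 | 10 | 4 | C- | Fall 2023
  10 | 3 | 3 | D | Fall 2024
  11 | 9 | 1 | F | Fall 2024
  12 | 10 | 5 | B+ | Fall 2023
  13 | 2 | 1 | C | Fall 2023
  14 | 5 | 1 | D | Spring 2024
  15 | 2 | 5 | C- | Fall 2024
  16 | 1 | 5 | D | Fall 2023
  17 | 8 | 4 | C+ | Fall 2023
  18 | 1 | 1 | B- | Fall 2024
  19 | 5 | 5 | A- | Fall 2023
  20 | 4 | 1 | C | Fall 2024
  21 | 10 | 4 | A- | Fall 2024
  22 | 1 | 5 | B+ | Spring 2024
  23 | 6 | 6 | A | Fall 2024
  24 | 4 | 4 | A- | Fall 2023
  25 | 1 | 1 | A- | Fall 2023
SELECT student_id, COUNT(*) AS enrollment_count FROM enrollments GROUP BY student_id

Execution result:
student_id | enrollment_count
1 | 4
2 | 2
3 | 4
4 | 2
5 | 2
6 | 3
8 | 1
9 | 4
10 | 3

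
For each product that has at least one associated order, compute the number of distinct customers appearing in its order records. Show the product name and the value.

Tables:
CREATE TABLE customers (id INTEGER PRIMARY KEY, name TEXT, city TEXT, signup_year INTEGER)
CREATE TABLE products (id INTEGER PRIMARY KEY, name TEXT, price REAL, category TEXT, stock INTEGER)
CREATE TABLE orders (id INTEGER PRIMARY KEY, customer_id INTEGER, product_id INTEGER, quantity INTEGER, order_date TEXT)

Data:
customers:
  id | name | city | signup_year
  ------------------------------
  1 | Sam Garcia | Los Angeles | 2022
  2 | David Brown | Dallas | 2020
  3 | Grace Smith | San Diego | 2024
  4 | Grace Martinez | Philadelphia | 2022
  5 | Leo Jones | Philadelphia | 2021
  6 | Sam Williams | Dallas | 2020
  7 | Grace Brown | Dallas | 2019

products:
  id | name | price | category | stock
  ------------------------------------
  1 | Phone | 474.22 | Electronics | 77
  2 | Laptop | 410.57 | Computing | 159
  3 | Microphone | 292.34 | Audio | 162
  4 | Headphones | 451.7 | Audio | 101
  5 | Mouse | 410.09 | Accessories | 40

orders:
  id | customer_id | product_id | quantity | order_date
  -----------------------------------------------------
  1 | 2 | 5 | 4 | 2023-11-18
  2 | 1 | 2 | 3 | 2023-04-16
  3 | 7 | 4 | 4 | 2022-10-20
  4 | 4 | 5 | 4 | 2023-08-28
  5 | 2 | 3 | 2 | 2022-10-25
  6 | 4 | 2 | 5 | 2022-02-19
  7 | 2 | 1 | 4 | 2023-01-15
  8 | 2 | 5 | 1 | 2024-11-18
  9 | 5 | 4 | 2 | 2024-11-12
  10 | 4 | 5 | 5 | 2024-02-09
SELECT p.name, COUNT(DISTINCT c.customer_id) AS distinct_customer_count FROM orders c JOIN products p ON c.product_id = p.id GROUP BY p.id, p.name

Execution result:
name | distinct_customer_count
Phone | 1
Laptop | 2
Microphone | 1
Headphones | 2
Mouse | 2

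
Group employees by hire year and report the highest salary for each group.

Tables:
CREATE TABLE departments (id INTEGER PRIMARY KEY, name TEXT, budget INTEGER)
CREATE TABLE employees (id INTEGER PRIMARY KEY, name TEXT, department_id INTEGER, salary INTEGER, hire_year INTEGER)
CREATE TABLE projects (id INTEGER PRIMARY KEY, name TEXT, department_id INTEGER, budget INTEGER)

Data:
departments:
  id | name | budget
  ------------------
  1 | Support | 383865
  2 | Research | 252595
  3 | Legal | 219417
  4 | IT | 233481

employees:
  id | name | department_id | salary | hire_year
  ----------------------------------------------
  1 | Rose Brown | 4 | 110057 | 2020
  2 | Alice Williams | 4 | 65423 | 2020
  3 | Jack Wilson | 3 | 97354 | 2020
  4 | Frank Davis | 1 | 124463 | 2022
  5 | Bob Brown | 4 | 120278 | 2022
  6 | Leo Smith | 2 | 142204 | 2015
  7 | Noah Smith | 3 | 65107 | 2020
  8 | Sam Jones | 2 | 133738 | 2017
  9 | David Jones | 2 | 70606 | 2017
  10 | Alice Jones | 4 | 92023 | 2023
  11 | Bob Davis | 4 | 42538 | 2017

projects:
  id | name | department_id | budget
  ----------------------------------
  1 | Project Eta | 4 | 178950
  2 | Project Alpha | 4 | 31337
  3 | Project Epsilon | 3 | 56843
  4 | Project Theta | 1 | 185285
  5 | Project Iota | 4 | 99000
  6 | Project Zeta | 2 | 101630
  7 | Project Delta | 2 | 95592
SELECT hire_year, MAX(salary) AS max_salary FROM employees GROUP BY hire_year

Execution result:
hire_year | max_salary
2015 | 142204
2017 | 133738
2020 | 110057
2022 | 124463
2023 | 92023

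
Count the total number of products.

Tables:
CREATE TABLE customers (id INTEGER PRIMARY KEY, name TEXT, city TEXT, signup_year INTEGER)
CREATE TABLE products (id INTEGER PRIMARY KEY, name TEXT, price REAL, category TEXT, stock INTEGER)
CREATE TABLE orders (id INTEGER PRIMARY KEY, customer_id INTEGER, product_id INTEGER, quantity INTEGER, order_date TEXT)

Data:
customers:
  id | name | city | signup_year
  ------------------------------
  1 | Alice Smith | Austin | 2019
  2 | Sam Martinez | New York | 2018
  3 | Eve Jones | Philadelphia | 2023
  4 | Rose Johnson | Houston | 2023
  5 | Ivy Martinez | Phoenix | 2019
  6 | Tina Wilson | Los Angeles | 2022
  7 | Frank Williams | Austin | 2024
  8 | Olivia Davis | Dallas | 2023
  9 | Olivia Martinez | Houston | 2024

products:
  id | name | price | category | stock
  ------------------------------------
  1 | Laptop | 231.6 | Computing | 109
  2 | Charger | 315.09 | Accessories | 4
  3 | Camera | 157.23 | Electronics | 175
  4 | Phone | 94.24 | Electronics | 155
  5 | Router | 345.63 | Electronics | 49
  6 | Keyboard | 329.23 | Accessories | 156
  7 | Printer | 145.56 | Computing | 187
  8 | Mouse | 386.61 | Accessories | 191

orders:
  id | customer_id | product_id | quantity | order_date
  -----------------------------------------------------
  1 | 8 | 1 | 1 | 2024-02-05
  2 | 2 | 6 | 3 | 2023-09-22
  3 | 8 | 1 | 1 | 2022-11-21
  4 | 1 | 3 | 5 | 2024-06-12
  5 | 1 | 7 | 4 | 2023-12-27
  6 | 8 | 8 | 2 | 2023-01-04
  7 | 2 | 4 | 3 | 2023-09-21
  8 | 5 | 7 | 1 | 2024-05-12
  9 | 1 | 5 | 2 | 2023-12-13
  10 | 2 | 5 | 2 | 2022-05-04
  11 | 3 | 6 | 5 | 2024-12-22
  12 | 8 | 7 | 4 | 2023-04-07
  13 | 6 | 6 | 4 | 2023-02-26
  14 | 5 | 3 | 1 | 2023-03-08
SELECT COUNT(*) FROM products

Execution result:
8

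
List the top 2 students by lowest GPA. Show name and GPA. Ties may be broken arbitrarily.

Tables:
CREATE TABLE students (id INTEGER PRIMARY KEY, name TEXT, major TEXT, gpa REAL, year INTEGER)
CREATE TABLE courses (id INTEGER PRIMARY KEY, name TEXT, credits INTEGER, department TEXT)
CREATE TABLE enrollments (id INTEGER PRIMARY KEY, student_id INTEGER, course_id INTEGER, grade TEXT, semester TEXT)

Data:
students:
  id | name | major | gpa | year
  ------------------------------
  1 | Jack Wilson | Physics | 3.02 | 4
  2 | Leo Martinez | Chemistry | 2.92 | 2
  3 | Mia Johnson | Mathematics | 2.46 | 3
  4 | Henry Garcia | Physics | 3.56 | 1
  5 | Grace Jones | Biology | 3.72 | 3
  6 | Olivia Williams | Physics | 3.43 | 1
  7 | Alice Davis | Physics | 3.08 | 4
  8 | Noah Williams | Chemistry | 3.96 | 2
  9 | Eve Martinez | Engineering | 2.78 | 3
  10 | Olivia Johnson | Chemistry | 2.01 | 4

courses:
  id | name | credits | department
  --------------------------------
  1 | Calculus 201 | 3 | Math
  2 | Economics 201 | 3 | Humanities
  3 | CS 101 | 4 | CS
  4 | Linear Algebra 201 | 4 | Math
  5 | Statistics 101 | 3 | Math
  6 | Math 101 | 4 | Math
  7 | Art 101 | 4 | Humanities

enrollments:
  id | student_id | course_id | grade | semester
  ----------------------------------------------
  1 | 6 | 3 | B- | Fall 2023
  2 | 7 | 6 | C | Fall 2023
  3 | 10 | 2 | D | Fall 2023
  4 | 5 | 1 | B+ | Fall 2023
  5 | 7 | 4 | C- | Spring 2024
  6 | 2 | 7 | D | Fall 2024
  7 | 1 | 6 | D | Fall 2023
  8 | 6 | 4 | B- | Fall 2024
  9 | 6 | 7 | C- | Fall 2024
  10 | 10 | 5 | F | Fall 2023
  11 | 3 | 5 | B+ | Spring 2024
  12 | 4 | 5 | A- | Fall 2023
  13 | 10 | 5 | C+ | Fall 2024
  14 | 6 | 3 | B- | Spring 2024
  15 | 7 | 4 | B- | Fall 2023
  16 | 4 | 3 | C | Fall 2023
SELECT name, gpa FROM students ORDER BY gpa ASC LIMIT 2

Execution result:
name | gpa
Olivia Johnson | 2.01
Mia Johnson | 2.46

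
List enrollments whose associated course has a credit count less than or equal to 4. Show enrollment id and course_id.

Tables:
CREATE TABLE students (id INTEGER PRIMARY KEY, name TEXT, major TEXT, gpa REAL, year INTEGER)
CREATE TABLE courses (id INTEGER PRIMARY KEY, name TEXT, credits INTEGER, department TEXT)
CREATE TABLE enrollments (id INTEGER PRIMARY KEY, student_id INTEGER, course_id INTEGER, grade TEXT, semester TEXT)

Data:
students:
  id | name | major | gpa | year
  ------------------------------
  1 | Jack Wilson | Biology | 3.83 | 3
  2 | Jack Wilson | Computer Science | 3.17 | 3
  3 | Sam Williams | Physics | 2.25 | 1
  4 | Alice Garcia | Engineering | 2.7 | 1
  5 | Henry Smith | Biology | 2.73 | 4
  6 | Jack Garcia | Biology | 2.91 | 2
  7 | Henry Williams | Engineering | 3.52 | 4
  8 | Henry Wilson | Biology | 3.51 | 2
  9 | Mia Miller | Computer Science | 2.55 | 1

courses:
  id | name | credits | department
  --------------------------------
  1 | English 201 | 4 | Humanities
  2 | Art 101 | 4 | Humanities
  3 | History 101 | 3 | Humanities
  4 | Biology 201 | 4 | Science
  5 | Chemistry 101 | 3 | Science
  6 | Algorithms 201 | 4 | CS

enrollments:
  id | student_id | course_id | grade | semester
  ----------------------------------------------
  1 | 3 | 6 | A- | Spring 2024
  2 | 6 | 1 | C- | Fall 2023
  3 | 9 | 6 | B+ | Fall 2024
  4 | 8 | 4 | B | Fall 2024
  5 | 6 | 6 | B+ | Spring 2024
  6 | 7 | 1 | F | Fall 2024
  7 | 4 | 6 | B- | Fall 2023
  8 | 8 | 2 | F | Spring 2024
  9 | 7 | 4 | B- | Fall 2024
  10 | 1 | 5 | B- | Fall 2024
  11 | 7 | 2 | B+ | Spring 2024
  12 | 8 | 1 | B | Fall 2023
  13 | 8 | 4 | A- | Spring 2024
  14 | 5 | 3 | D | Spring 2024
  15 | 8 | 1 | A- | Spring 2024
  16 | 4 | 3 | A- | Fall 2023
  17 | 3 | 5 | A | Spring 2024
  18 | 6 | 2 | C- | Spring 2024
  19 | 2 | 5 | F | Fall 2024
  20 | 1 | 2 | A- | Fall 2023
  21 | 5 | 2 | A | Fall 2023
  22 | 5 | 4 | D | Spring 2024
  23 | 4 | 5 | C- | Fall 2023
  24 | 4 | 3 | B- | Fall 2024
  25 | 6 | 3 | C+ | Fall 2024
SELECT id, course_id FROM enrollments WHERE course_id IN (SELECT id FROM courses WHERE credits <= 4)

Execution result:
id | course_id
1 | 6
2 | 1
3 | 6
4 | 4
5 | 6
6 | 1
7 | 6
8 | 2
9 | 4
10 | 5
11 | 2
12 | 1
13 | 4
14 | 3
15 | 1
16 | 3
17 | 5
18 | 2
19 | 5
20 | 2
21 | 2
22 | 4
23 | 5
24 | 3
25 | 3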